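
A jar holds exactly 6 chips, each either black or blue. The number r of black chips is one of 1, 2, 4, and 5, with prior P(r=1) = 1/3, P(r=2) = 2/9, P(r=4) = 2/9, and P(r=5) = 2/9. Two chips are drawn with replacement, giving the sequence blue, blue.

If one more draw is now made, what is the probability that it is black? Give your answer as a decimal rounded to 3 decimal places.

0.258

The likelihood of the observed sequence under each hypothesis: P(data | r = 1) = (5/6)(5/6) = 25/36; P(data | r = 2) = (4/6)(4/6) = 4/9; P(data | r = 4) = (2/6)(2/6) = 1/9; P(data | r = 5) = (1/6)(1/6) = 1/36.
Weighting by the prior gives 1/3 · 25/36 = 25/108, 2/9 · 4/9 = 8/81, 2/9 · 1/9 = 2/81, 2/9 · 1/36 = 1/162; with total 13/36.
The posterior is then P(r = 1 | data) = 25/39, P(r = 2 | data) = 32/117, P(r = 4 | data) = 8/117, P(r = 5 | data) = 2/117.
So P(black next | data) = Σ P(black next | H) P(H | data) = (1/6)(25/39) + (1/3)(32/117) + (2/3)(8/117) + (5/6)(2/117) = 181/702.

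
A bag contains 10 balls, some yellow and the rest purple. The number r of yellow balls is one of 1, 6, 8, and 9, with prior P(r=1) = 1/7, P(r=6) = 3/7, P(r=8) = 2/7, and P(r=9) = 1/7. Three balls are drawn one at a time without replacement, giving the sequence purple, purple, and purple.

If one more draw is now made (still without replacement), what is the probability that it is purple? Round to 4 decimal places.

0.7679

The likelihood of the observed sequence under each hypothesis: P(data | r = 1) = (9/10)(8/9)(7/8) = 7/10; P(data | r = 6) = (4/10)(3/9)(2/8) = 1/30; P(data | r = 8) = (2/10)(1/9)(0/8) = 0; P(data | r = 9) = (1/10)(0/9) = 0.
Multiplying each by its prior: 1/7 · 7/10 = 1/10, 3/7 · 1/30 = 1/70, 2/7 · 0 = 0, 1/7 · 0 = 0; with total 4/35.
Normalising, the posterior is P(r = 1 | data) = 7/8, P(r = 6 | data) = 1/8, P(r = 8 | data) = 0, P(r = 9 | data) = 0.
The predictive probability is P(purple next | data) = (6/7)(7/8) + (1/7)(1/8) = 43/56.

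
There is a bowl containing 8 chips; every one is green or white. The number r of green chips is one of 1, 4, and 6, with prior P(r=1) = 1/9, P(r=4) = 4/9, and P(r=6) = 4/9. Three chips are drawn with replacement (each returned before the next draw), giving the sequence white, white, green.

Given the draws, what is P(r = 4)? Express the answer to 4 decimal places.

Compute the likelihood of the observed sequence for each case: P(data | r = 1) = (7/8)(7/8)(1/8) = 0.095703; P(data | r = 4) = (4/8)(4/8)(4/8) = 0.125; P(data | r = 6) = (2/8)(2/8)(6/8) = 0.046875.
Weighting by the prior gives 1/9 · 0.095703 = 0.010634, 4/9 · 0.125 = 0.055556, 4/9 · 0.046875 = 0.020833; summing to 0.087023.
Hence P(r = 4 | data) = (0.055556) / (0.087023) = 0.6384.

0.6384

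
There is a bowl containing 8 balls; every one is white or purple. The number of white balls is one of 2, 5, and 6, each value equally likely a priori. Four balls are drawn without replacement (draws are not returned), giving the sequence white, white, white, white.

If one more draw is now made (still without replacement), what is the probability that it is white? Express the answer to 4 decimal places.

Under each hypothesis, the probability of the observed sequence is: P(data | r = 2) = (2/8)(1/7)(0/6) = 0; P(data | r = 5) = (5/8)(4/7)(3/6)(2/5) = 1/14; P(data | r = 6) = (6/8)(5/7)(4/6)(3/5) = 3/14.
Multiplying each by its prior: 1/3 · 0 = 0, 1/3 · 1/14 = 1/42, 1/3 · 3/14 = 1/14; with total 2/21.
Normalising, the posterior is P(r = 2 | data) = 0, P(r = 5 | data) = 1/4, P(r = 6 | data) = 3/4.
So P(white next | data) = Σ P(white next | H) P(H | data) = (1/4)(1/4) + (1/2)(3/4) = 7/16.

0.4375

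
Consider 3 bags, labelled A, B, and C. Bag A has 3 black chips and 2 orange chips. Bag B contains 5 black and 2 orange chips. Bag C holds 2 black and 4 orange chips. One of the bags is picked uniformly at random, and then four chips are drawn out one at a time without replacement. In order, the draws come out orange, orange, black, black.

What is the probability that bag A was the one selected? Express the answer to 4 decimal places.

0.4667

The likelihood of the observed sequence under each hypothesis: P(data | bag A) = (2/5)(1/4)(3/3)(2/2) = 1/10; P(data | bag B) = (2/7)(1/6)(5/5)(4/4) = 1/21; P(data | bag C) = (4/6)(3/5)(2/4)(1/3) = 1/15.
Weighting by the prior gives 1/3 · 1/10 = 1/30, 1/3 · 1/21 = 1/63, 1/3 · 1/15 = 1/45; summing to 1/14.
Therefore the posterior P(bag A | data) = (1/30) / (1/14) = 7/15.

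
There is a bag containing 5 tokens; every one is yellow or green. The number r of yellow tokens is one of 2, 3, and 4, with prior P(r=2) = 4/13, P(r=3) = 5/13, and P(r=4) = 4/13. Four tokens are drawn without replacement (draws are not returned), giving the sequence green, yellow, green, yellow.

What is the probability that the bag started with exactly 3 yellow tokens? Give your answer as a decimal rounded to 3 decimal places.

For each hypothesis, P(data | H) works out to: P(data | r = 2) = (3/5)(2/4)(2/3)(1/2) = 1/10; P(data | r = 3) = (2/5)(3/4)(1/3)(2/2) = 1/10; P(data | r = 4) = (1/5)(4/4)(0/3) = 0.
Multiplying each by its prior: 4/13 · 1/10 = 2/65, 5/13 · 1/10 = 1/26, 4/13 · 0 = 0; these sum to 9/130.
By Bayes' rule, P(r = 3 | data) = (1/26) / (9/130) = 5/9.

0.556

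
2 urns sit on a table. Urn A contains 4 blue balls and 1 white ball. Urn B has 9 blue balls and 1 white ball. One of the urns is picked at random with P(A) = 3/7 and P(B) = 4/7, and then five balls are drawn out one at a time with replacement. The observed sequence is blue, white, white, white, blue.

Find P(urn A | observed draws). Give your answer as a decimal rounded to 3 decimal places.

0.826

The likelihood of the observed sequence under each hypothesis: P(data | urn A) = (4/5)(1/5)(1/5)(1/5)(4/5) = 0.00512; P(data | urn B) = (9/10)(1/10)(1/10)(1/10)(9/10) = 0.00081.
Weighting by the prior gives 3/7 · 0.00512 = 0.0021943, 4/7 · 0.00081 = 0.00046286; these sum to 0.0026571.
Therefore the posterior P(urn A | data) = (0.0021943) / (0.0026571) = 0.82581.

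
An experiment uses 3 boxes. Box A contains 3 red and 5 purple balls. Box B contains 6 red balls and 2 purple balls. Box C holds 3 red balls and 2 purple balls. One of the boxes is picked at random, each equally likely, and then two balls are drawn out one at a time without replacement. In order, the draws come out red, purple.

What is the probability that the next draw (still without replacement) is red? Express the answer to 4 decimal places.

Compute the likelihood of the observed sequence for each case: P(data | box A) = (3/8)(5/7) = 15/56; P(data | box B) = (6/8)(2/7) = 3/14; P(data | box C) = (3/5)(2/4) = 3/10.
Multiplying each by its prior: 1/3 · 15/56 = 5/56, 1/3 · 3/14 = 1/14, 1/3 · 3/10 = 1/10; with total 73/280.
The posterior is then P(box A | data) = 25/73, P(box B | data) = 20/73, P(box C | data) = 28/73.
So P(red next | data) = Σ P(red next | H) P(H | data) = (1/3)(25/73) + (5/6)(20/73) + (2/3)(28/73) = 131/219.

0.5982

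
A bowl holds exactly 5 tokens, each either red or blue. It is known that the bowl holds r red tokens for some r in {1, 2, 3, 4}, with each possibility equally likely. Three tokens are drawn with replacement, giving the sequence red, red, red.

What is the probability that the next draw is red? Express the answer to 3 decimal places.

0.708

For each hypothesis, P(data | H) works out to: P(data | r = 1) = (1/5)(1/5)(1/5) = 1/125; P(data | r = 2) = (2/5)(2/5)(2/5) = 8/125; P(data | r = 3) = (3/5)(3/5)(3/5) = 27/125; P(data | r = 4) = (4/5)(4/5)(4/5) = 64/125.
Weighting by the prior gives 1/4 · 1/125 = 1/500, 1/4 · 8/125 = 2/125, 1/4 · 27/125 = 27/500, 1/4 · 64/125 = 16/125; summing to 1/5.
Normalising, the posterior is P(r = 1 | data) = 1/100, P(r = 2 | data) = 2/25, P(r = 3 | data) = 27/100, P(r = 4 | data) = 16/25.
The predictive probability is P(red next | data) = (1/5)(1/100) + (2/5)(2/25) + (3/5)(27/100) + (4/5)(16/25) = 177/250.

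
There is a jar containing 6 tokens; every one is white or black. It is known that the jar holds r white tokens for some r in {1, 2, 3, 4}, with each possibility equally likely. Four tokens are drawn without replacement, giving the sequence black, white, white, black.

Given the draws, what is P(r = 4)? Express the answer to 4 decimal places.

0.2857

The likelihood of the observed sequence under each hypothesis: P(data | r = 1) = (5/6)(1/5)(0/4) = 0; P(data | r = 2) = (4/6)(2/5)(1/4)(3/3) = 1/15; P(data | r = 3) = (3/6)(3/5)(2/4)(2/3) = 1/10; P(data | r = 4) = (2/6)(4/5)(3/4)(1/3) = 1/15.
Weighting by the prior gives 1/4 · 0 = 0, 1/4 · 1/15 = 1/60, 1/4 · 1/10 = 1/40, 1/4 · 1/15 = 1/60; summing to 7/120.
Hence P(r = 4 | data) = (1/60) / (7/120) = 2/7.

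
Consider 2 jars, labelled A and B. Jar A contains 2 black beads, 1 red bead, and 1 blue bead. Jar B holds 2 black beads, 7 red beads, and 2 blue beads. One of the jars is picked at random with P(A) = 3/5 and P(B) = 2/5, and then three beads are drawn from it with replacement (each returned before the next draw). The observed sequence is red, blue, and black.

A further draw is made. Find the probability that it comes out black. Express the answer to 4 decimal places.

Compute the likelihood of the observed sequence for each case: P(data | jar A) = (1/4)(1/4)(2/4) = 0.03125; P(data | jar B) = (7/11)(2/11)(2/11) = 0.021037.
Multiplying each by its prior: 3/5 · 0.03125 = 0.01875, 2/5 · 0.021037 = 0.0084147; with total 0.027165.
Dividing through by the total gives posterior P(jar A | data) = 0.69023, P(jar B | data) = 0.30977.
The predictive probability is P(black next | data) = (1/2)(0.69023) + (2/11)(0.30977) = 0.40144.

0.4014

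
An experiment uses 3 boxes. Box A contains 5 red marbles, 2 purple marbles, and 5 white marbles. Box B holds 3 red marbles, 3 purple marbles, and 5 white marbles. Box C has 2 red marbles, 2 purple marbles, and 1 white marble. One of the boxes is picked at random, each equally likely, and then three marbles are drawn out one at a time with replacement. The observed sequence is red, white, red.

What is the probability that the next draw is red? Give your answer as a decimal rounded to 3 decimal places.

0.378

The likelihood of the observed sequence under each hypothesis: P(data | box A) = (5/12)(5/12)(5/12) = 0.072338; P(data | box B) = (3/11)(5/11)(3/11) = 0.033809; P(data | box C) = (2/5)(1/5)(2/5) = 0.032.
Weighting by the prior gives 1/3 · 0.072338 = 0.024113, 1/3 · 0.033809 = 0.01127, 1/3 · 0.032 = 0.010667; with total 0.046049.
The posterior is then P(box A | data) = 0.52363, P(box B | data) = 0.24473, P(box C | data) = 0.23164.
Averaging over the posterior, P(red next | data) = (5/12)(0.52363) + (3/11)(0.24473) + (2/5)(0.23164) = 0.37758.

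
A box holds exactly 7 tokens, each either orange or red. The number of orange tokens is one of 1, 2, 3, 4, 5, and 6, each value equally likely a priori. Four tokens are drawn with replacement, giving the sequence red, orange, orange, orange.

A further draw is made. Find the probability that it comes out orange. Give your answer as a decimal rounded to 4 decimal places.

0.6552

For each hypothesis, P(data | H) works out to: P(data | r = 1) = (6/7)(1/7)(1/7)(1/7) = 0.002499; P(data | r = 2) = (5/7)(2/7)(2/7)(2/7) = 0.01666; P(data | r = 3) = (4/7)(3/7)(3/7)(3/7) = 0.044981; P(data | r = 4) = (3/7)(4/7)(4/7)(4/7) = 0.079967; P(data | r = 5) = (2/7)(5/7)(5/7)(5/7) = 0.10412; P(data | r = 6) = (1/7)(6/7)(6/7)(6/7) = 0.089963.
The prior-weighted likelihoods are 1/6 · 0.002499 = 0.00041649, 1/6 · 0.01666 = 0.0027766, 1/6 · 0.044981 = 0.0074969, 1/6 · 0.079967 = 0.013328, 1/6 · 0.10412 = 0.017354, 1/6 · 0.089963 = 0.014994; summing to 0.056365.
Dividing through by the total gives posterior P(r = 1 | data) = 0.0073892, P(r = 2 | data) = 0.049261, P(r = 3 | data) = 0.133, P(r = 4 | data) = 0.23645, P(r = 5 | data) = 0.30788, P(r = 6 | data) = 0.26601.
Averaging over the posterior, P(orange next | data) = (1/7)(0.0073892) + (2/7)(0.049261) + (3/7)(0.133) + (4/7)(0.23645) + (5/7)(0.30788) + (6/7)(0.26601) = 0.65517.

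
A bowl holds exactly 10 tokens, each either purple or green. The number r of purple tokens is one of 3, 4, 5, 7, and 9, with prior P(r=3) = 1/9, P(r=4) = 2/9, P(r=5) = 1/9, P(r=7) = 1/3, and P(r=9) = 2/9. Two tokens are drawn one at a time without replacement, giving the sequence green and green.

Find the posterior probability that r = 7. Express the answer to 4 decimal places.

0.1286

Compute the likelihood of the observed sequence for each case: P(data | r = 3) = (7/10)(6/9) = 7/15; P(data | r = 4) = (6/10)(5/9) = 1/3; P(data | r = 5) = (5/10)(4/9) = 2/9; P(data | r = 7) = (3/10)(2/9) = 1/15; P(data | r = 9) = (1/10)(0/9) = 0.
Multiplying each by its prior: 1/9 · 7/15 = 7/135, 2/9 · 1/3 = 2/27, 1/9 · 2/9 = 2/81, 1/3 · 1/15 = 1/45, 2/9 · 0 = 0; these sum to 14/81.
Hence P(r = 7 | data) = (1/45) / (14/81) = 9/70.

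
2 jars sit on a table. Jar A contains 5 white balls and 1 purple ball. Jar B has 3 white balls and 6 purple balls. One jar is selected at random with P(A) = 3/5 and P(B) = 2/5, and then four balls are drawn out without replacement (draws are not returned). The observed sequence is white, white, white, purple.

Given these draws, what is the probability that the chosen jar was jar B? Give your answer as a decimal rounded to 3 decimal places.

The likelihood of the observed sequence under each hypothesis: P(data | jar A) = (5/6)(4/5)(3/4)(1/3) = 1/6; P(data | jar B) = (3/9)(2/8)(1/7)(6/6) = 1/84.
The prior-weighted likelihoods are 3/5 · 1/6 = 1/10, 2/5 · 1/84 = 1/210; summing to 11/105.
So P(jar B | data) = (1/210) / (11/105) = 1/22.

0.045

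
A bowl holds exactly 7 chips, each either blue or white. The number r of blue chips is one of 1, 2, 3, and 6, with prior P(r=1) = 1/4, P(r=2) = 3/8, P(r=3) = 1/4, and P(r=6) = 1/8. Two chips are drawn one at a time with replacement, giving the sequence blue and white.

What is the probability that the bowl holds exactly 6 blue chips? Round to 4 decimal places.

For each hypothesis, P(data | H) works out to: P(data | r = 1) = (1/7)(6/7) = 6/49; P(data | r = 2) = (2/7)(5/7) = 10/49; P(data | r = 3) = (3/7)(4/7) = 12/49; P(data | r = 6) = (6/7)(1/7) = 6/49.
Weighting by the prior gives 1/4 · 6/49 = 3/98, 3/8 · 10/49 = 15/196, 1/4 · 12/49 = 3/49, 1/8 · 6/49 = 3/196; with total 9/49.
Hence P(r = 6 | data) = (3/196) / (9/49) = 1/12.

0.0833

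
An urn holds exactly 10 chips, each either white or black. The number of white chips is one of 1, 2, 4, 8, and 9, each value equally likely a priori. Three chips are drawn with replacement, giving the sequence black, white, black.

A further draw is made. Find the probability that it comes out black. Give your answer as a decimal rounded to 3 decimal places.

Compute the likelihood of the observed sequence for each case: P(data | r = 1) = (9/10)(1/10)(9/10) = 0.081; P(data | r = 2) = (8/10)(2/10)(8/10) = 0.128; P(data | r = 4) = (6/10)(4/10)(6/10) = 0.144; P(data | r = 8) = (2/10)(8/10)(2/10) = 0.032; P(data | r = 9) = (1/10)(9/10)(1/10) = 0.009.
Multiplying each by its prior: 1/5 · 0.081 = 0.0162, 1/5 · 0.128 = 0.0256, 1/5 · 0.144 = 0.0288, 1/5 · 0.032 = 0.0064, 1/5 · 0.009 = 0.0018; these sum to 0.0788.
Dividing through by the total gives posterior P(r = 1 | data) = 0.20558, P(r = 2 | data) = 0.32487, P(r = 4 | data) = 0.36548, P(r = 8 | data) = 0.081218, P(r = 9 | data) = 0.022843.
So P(black next | data) = Σ P(black next | H) P(H | data) = (9/10)(0.20558) + (4/5)(0.32487) + (3/5)(0.36548) + (1/5)(0.081218) + (1/10)(0.022843) = 0.68274.

0.683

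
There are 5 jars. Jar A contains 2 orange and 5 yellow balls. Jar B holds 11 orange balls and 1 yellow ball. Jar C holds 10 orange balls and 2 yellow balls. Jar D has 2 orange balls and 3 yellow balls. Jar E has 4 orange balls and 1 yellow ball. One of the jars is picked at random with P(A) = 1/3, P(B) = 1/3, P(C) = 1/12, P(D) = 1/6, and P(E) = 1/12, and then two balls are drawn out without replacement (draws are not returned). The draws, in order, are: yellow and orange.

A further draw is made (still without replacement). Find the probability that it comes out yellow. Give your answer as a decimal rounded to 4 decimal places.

0.5261

Compute the likelihood of the observed sequence for each case: P(data | jar A) = (5/7)(2/6) = 0.2381; P(data | jar B) = (1/12)(11/11) = 0.083333; P(data | jar C) = (2/12)(10/11) = 0.15152; P(data | jar D) = (3/5)(2/4) = 0.3; P(data | jar E) = (1/5)(4/4) = 0.2.
The prior-weighted likelihoods are 1/3 · 0.2381 = 0.079365, 1/3 · 0.083333 = 0.027778, 1/12 · 0.15152 = 0.012626, 1/6 · 0.3 = 0.05, 1/12 · 0.2 = 0.016667; these sum to 0.18644.
Dividing through by the total gives posterior P(jar A | data) = 0.4257, P(jar B | data) = 0.14899, P(jar C | data) = 0.067724, P(jar D | data) = 0.26819, P(jar E | data) = 0.089396.
The predictive probability is P(yellow next | data) = (4/5)(0.4257) + (0)(0.14899) + (1/10)(0.067724) + (2/3)(0.26819) + (0)(0.089396) = 0.52612.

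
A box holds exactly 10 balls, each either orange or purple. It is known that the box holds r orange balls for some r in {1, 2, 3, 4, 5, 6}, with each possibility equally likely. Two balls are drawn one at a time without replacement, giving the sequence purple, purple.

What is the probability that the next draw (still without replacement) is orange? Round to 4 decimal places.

The likelihood of the observed sequence under each hypothesis: P(data | r = 1) = (9/10)(8/9) = 4/5; P(data | r = 2) = (8/10)(7/9) = 28/45; P(data | r = 3) = (7/10)(6/9) = 7/15; P(data | r = 4) = (6/10)(5/9) = 1/3; P(data | r = 5) = (5/10)(4/9) = 2/9; P(data | r = 6) = (4/10)(3/9) = 2/15.
Multiplying each by its prior: 1/6 · 4/5 = 2/15, 1/6 · 28/45 = 14/135, 1/6 · 7/15 = 7/90, 1/6 · 1/3 = 1/18, 1/6 · 2/9 = 1/27, 1/6 · 2/15 = 1/45; summing to 58/135.
The posterior is then P(r = 1 | data) = 9/29, P(r = 2 | data) = 7/29, P(r = 3 | data) = 21/116, P(r = 4 | data) = 15/116, P(r = 5 | data) = 5/58, P(r = 6 | data) = 3/58.
Averaging over the posterior, P(orange next | data) = (1/8)(9/29) + (1/4)(7/29) + (3/8)(21/116) + (1/2)(15/116) + (5/8)(5/58) + (3/4)(3/58) = 301/928.

0.3244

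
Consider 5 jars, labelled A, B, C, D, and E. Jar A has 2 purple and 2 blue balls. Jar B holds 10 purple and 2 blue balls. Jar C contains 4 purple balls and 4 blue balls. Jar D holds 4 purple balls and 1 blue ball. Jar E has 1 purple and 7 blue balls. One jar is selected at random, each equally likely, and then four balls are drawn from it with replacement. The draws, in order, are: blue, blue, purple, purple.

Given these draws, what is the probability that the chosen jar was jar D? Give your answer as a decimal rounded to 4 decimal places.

0.1408

The likelihood of the observed sequence under each hypothesis: P(data | jar A) = (2/4)(2/4)(2/4)(2/4) = 0.0625; P(data | jar B) = (2/12)(2/12)(10/12)(10/12) = 0.01929; P(data | jar C) = (4/8)(4/8)(4/8)(4/8) = 0.0625; P(data | jar D) = (1/5)(1/5)(4/5)(4/5) = 0.0256; P(data | jar E) = (7/8)(7/8)(1/8)(1/8) = 0.011963.
The prior-weighted likelihoods are 1/5 · 0.0625 = 0.0125, 1/5 · 0.01929 = 0.003858, 1/5 · 0.0625 = 0.0125, 1/5 · 0.0256 = 0.00512, 1/5 · 0.011963 = 0.0023926; these sum to 0.036371.
By Bayes' rule, P(jar D | data) = (0.00512) / (0.036371) = 0.14077.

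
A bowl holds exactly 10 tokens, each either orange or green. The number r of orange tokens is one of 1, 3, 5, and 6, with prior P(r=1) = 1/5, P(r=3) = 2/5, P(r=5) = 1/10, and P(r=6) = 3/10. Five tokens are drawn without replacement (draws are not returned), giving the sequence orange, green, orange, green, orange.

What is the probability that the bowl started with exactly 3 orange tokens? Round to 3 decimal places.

Compute the likelihood of the observed sequence for each case: P(data | r = 1) = (1/10)(9/9)(0/8) = 0; P(data | r = 3) = (3/10)(7/9)(2/8)(6/7)(1/6) = 0.0083333; P(data | r = 5) = (5/10)(5/9)(4/8)(4/7)(3/6) = 0.039683; P(data | r = 6) = (6/10)(4/9)(5/8)(3/7)(4/6) = 0.047619.
The prior-weighted likelihoods are 1/5 · 0 = 0, 2/5 · 0.0083333 = 0.0033333, 1/10 · 0.039683 = 0.0039683, 3/10 · 0.047619 = 0.014286; with total 0.021587.
Hence P(r = 3 | data) = (0.0033333) / (0.021587) = 0.15441.

0.154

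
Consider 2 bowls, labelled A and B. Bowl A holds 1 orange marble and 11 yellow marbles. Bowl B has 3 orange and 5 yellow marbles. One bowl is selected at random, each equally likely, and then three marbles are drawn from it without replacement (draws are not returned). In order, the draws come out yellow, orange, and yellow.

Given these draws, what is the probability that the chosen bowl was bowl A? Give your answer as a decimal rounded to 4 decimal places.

The likelihood of the observed sequence under each hypothesis: P(data | bowl A) = (11/12)(1/11)(10/10) = 1/12; P(data | bowl B) = (5/8)(3/7)(4/6) = 5/28.
Weighting by the prior gives 1/2 · 1/12 = 1/24, 1/2 · 5/28 = 5/56; these sum to 11/84.
Therefore the posterior P(bowl A | data) = (1/24) / (11/84) = 7/22.

0.3182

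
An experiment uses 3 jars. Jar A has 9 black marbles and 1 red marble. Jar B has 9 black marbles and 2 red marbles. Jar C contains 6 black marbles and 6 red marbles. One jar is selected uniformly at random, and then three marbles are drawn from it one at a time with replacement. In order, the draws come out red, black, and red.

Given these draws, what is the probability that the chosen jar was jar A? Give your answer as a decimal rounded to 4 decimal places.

0.0559

The likelihood of the observed sequence under each hypothesis: P(data | jar A) = (1/10)(9/10)(1/10) = 0.009; P(data | jar B) = (2/11)(9/11)(2/11) = 0.027047; P(data | jar C) = (6/12)(6/12)(6/12) = 0.125.
Multiplying each by its prior: 1/3 · 0.009 = 0.003, 1/3 · 0.027047 = 0.0090158, 1/3 · 0.125 = 0.041667; these sum to 0.053682.
By Bayes' rule, P(jar A | data) = (0.003) / (0.053682) = 0.055884.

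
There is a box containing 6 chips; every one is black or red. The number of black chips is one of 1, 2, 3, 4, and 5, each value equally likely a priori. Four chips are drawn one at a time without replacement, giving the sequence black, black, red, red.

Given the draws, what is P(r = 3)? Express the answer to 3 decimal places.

0.429

The likelihood of the observed sequence under each hypothesis: P(data | r = 1) = (1/6)(0/5) = 0; P(data | r = 2) = (2/6)(1/5)(4/4)(3/3) = 1/15; P(data | r = 3) = (3/6)(2/5)(3/4)(2/3) = 1/10; P(data | r = 4) = (4/6)(3/5)(2/4)(1/3) = 1/15; P(data | r = 5) = (5/6)(4/5)(1/4)(0/3) = 0.
The prior-weighted likelihoods are 1/5 · 0 = 0, 1/5 · 1/15 = 1/75, 1/5 · 1/10 = 1/50, 1/5 · 1/15 = 1/75, 1/5 · 0 = 0; summing to 7/150.
So P(r = 3 | data) = (1/50) / (7/150) = 3/7.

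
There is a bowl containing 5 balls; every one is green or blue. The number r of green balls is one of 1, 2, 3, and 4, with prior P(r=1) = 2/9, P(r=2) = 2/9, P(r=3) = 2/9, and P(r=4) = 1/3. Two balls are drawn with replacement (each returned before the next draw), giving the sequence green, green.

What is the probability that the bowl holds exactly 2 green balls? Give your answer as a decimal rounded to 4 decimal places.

0.1053

Under each hypothesis, the probability of the observed sequence is: P(data | r = 1) = (1/5)(1/5) = 1/25; P(data | r = 2) = (2/5)(2/5) = 4/25; P(data | r = 3) = (3/5)(3/5) = 9/25; P(data | r = 4) = (4/5)(4/5) = 16/25.
Multiplying each by its prior: 2/9 · 1/25 = 2/225, 2/9 · 4/25 = 8/225, 2/9 · 9/25 = 2/25, 1/3 · 16/25 = 16/75; with total 76/225.
Hence P(r = 2 | data) = (8/225) / (76/225) = 2/19.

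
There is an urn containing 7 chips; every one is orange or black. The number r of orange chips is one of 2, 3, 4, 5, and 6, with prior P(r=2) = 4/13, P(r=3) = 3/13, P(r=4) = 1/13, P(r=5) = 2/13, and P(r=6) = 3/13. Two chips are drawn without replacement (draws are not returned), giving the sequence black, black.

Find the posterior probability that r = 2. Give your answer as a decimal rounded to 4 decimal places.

0.6349

Compute the likelihood of the observed sequence for each case: P(data | r = 2) = (5/7)(4/6) = 10/21; P(data | r = 3) = (4/7)(3/6) = 2/7; P(data | r = 4) = (3/7)(2/6) = 1/7; P(data | r = 5) = (2/7)(1/6) = 1/21; P(data | r = 6) = (1/7)(0/6) = 0.
Weighting by the prior gives 4/13 · 10/21 = 40/273, 3/13 · 2/7 = 6/91, 1/13 · 1/7 = 1/91, 2/13 · 1/21 = 2/273, 3/13 · 0 = 0; with total 3/13.
Hence P(r = 2 | data) = (40/273) / (3/13) = 40/63.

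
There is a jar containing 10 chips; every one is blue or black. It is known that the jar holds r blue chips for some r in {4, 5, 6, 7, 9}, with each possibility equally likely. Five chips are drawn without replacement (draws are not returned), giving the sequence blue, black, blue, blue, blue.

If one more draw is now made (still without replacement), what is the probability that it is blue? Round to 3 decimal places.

Compute the likelihood of the observed sequence for each case: P(data | r = 4) = (4/10)(6/9)(3/8)(2/7)(1/6) = 0.0047619; P(data | r = 5) = (5/10)(5/9)(4/8)(3/7)(2/6) = 0.019841; P(data | r = 6) = (6/10)(4/9)(5/8)(4/7)(3/6) = 0.047619; P(data | r = 7) = (7/10)(3/9)(6/8)(5/7)(4/6) = 0.083333; P(data | r = 9) = (9/10)(1/9)(8/8)(7/7)(6/6) = 0.1.
Weighting by the prior gives 1/5 · 0.0047619 = 0.00095238, 1/5 · 0.019841 = 0.0039683, 1/5 · 0.047619 = 0.0095238, 1/5 · 0.083333 = 0.016667, 1/5 · 0.1 = 0.02; these sum to 0.051111.
Dividing through by the total gives posterior P(r = 4 | data) = 0.018634, P(r = 5 | data) = 0.07764, P(r = 6 | data) = 0.18634, P(r = 7 | data) = 0.32609, P(r = 9 | data) = 0.3913.
The predictive probability is P(blue next | data) = (0)(0.018634) + (1/5)(0.07764) + (2/5)(0.18634) + (3/5)(0.32609) + (1)(0.3913) = 0.67702.

0.677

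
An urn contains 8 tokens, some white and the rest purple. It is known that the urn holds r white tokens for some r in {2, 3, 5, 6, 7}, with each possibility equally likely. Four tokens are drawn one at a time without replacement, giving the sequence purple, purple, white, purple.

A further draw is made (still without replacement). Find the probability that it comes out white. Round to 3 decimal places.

0.400

For each hypothesis, P(data | H) works out to: P(data | r = 2) = (6/8)(5/7)(2/6)(4/5) = 1/7; P(data | r = 3) = (5/8)(4/7)(3/6)(3/5) = 3/28; P(data | r = 5) = (3/8)(2/7)(5/6)(1/5) = 1/56; P(data | r = 6) = (2/8)(1/7)(6/6)(0/5) = 0; P(data | r = 7) = (1/8)(0/7) = 0.
Multiplying each by its prior: 1/5 · 1/7 = 1/35, 1/5 · 3/28 = 3/140, 1/5 · 1/56 = 1/280, 1/5 · 0 = 0, 1/5 · 0 = 0; summing to 3/56.
Dividing through by the total gives posterior P(r = 2 | data) = 8/15, P(r = 3 | data) = 2/5, P(r = 5 | data) = 1/15, P(r = 6 | data) = 0, P(r = 7 | data) = 0.
The predictive probability is P(white next | data) = (1/4)(8/15) + (1/2)(2/5) + (1)(1/15) = 2/5.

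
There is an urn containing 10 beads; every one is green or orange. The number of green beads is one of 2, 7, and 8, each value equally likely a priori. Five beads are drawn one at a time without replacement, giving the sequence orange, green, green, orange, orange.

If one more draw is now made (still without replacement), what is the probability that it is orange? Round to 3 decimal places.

0.727

Compute the likelihood of the observed sequence for each case: P(data | r = 2) = (8/10)(2/9)(1/8)(7/7)(6/6) = 0.022222; P(data | r = 7) = (3/10)(7/9)(6/8)(2/7)(1/6) = 0.0083333; P(data | r = 8) = (2/10)(8/9)(7/8)(1/7)(0/6) = 0.
The prior-weighted likelihoods are 1/3 · 0.022222 = 0.0074074, 1/3 · 0.0083333 = 0.0027778, 1/3 · 0 = 0; summing to 0.010185.
Dividing through by the total gives posterior P(r = 2 | data) = 0.72727, P(r = 7 | data) = 0.27273, P(r = 8 | data) = 0.
Averaging over the posterior, P(orange next | data) = (1)(0.72727) + (0)(0.27273) = 0.72727.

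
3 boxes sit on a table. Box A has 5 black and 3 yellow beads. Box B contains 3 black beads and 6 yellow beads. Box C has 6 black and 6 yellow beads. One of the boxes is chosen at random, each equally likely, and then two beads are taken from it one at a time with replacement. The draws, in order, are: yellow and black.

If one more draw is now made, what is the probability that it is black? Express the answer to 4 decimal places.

0.4890

The likelihood of the observed sequence under each hypothesis: P(data | box A) = (3/8)(5/8) = 0.23438; P(data | box B) = (6/9)(3/9) = 0.22222; P(data | box C) = (6/12)(6/12) = 0.25.
Weighting by the prior gives 1/3 · 0.23438 = 0.078125, 1/3 · 0.22222 = 0.074074, 1/3 · 0.25 = 0.083333; summing to 0.23553.
Dividing through by the total gives posterior P(box A | data) = 0.3317, P(box B | data) = 0.3145, P(box C | data) = 0.35381.
The predictive probability is P(black next | data) = (5/8)(0.3317) + (1/3)(0.3145) + (1/2)(0.35381) = 0.48905.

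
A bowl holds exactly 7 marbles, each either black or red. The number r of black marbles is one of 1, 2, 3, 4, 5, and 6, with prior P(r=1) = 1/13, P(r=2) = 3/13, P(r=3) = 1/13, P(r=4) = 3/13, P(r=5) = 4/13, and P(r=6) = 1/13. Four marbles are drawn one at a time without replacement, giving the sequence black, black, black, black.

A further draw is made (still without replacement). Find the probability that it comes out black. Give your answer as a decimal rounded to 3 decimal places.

Compute the likelihood of the observed sequence for each case: P(data | r = 1) = (1/7)(0/6) = 0; P(data | r = 2) = (2/7)(1/6)(0/5) = 0; P(data | r = 3) = (3/7)(2/6)(1/5)(0/4) = 0; P(data | r = 4) = (4/7)(3/6)(2/5)(1/4) = 1/35; P(data | r = 5) = (5/7)(4/6)(3/5)(2/4) = 1/7; P(data | r = 6) = (6/7)(5/6)(4/5)(3/4) = 3/7.
Weighting by the prior gives 1/13 · 0 = 0, 3/13 · 0 = 0, 1/13 · 0 = 0, 3/13 · 1/35 = 3/455, 4/13 · 1/7 = 4/91, 1/13 · 3/7 = 3/91; with total 38/455.
Dividing through by the total gives posterior P(r = 1 | data) = 0, P(r = 2 | data) = 0, P(r = 3 | data) = 0, P(r = 4 | data) = 3/38, P(r = 5 | data) = 10/19, P(r = 6 | data) = 15/38.
Averaging over the posterior, P(black next | data) = (0)(3/38) + (1/3)(10/19) + (2/3)(15/38) = 25/57.

0.439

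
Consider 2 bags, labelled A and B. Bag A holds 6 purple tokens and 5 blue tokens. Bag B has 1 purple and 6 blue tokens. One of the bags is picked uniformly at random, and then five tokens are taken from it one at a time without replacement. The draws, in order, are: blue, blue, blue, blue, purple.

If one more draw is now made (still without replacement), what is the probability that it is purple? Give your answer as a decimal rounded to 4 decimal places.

Under each hypothesis, the probability of the observed sequence is: P(data | bag A) = (5/11)(4/10)(3/9)(2/8)(6/7) = 1/77; P(data | bag B) = (6/7)(5/6)(4/5)(3/4)(1/3) = 1/7.
The prior-weighted likelihoods are 1/2 · 1/77 = 1/154, 1/2 · 1/7 = 1/14; with total 6/77.
Normalising, the posterior is P(bag A | data) = 1/12, P(bag B | data) = 11/12.
So P(purple next | data) = Σ P(purple next | H) P(H | data) = (5/6)(1/12) + (0)(11/12) = 5/72.

0.0694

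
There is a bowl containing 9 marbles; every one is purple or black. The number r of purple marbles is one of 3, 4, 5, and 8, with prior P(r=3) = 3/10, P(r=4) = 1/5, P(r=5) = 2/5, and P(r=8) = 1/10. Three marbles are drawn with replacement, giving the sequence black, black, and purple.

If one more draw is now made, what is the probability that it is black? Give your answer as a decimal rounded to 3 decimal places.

Under each hypothesis, the probability of the observed sequence is: P(data | r = 3) = (6/9)(6/9)(3/9) = 0.14815; P(data | r = 4) = (5/9)(5/9)(4/9) = 0.13717; P(data | r = 5) = (4/9)(4/9)(5/9) = 0.10974; P(data | r = 8) = (1/9)(1/9)(8/9) = 0.010974.
Multiplying each by its prior: 3/10 · 0.14815 = 0.044444, 1/5 · 0.13717 = 0.027435, 2/5 · 0.10974 = 0.043896, 1/10 · 0.010974 = 0.0010974; summing to 0.11687.
Normalising, the posterior is P(r = 3 | data) = 0.38028, P(r = 4 | data) = 0.23474, P(r = 5 | data) = 0.37559, P(r = 8 | data) = 0.0093897.
Averaging over the posterior, P(black next | data) = (2/3)(0.38028) + (5/9)(0.23474) + (4/9)(0.37559) + (1/9)(0.0093897) = 0.5519.

0.552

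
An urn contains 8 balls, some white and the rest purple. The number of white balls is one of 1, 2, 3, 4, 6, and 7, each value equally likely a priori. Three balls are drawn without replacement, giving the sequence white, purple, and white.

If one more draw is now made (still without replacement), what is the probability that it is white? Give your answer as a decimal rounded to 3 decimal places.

The likelihood of the observed sequence under each hypothesis: P(data | r = 1) = (1/8)(7/7)(0/6) = 0; P(data | r = 2) = (2/8)(6/7)(1/6) = 1/28; P(data | r = 3) = (3/8)(5/7)(2/6) = 5/56; P(data | r = 4) = (4/8)(4/7)(3/6) = 1/7; P(data | r = 6) = (6/8)(2/7)(5/6) = 5/28; P(data | r = 7) = (7/8)(1/7)(6/6) = 1/8.
Multiplying each by its prior: 1/6 · 0 = 0, 1/6 · 1/28 = 1/168, 1/6 · 5/56 = 5/336, 1/6 · 1/7 = 1/42, 1/6 · 5/28 = 5/168, 1/6 · 1/8 = 1/48; these sum to 2/21.
Dividing through by the total gives posterior P(r = 1 | data) = 0, P(r = 2 | data) = 1/16, P(r = 3 | data) = 5/32, P(r = 4 | data) = 1/4, P(r = 6 | data) = 5/16, P(r = 7 | data) = 7/32.
So P(white next | data) = Σ P(white next | H) P(H | data) = (0)(1/16) + (1/5)(5/32) + (2/5)(1/4) + (4/5)(5/16) + (1)(7/32) = 3/5.

0.600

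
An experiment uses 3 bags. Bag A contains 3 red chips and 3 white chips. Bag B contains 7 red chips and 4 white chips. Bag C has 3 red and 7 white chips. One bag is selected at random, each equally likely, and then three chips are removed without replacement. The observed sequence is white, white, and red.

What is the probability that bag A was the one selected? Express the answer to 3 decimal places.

Compute the likelihood of the observed sequence for each case: P(data | bag A) = (3/6)(2/5)(3/4) = 0.15; P(data | bag B) = (4/11)(3/10)(7/9) = 0.084848; P(data | bag C) = (7/10)(6/9)(3/8) = 0.175.
The prior-weighted likelihoods are 1/3 · 0.15 = 0.05, 1/3 · 0.084848 = 0.028283, 1/3 · 0.175 = 0.058333; summing to 0.13662.
Hence P(bag A | data) = (0.05) / (0.13662) = 0.36599.

0.366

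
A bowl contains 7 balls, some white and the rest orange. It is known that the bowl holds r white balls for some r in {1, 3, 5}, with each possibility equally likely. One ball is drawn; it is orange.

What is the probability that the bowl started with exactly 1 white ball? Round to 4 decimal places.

0.5000

Compute the likelihood of this draw for each case: P(data | r = 1) = (6/7) = 6/7; P(data | r = 3) = (4/7) = 4/7; P(data | r = 5) = (2/7) = 2/7.
Weighting by the prior gives 1/3 · 6/7 = 2/7, 1/3 · 4/7 = 4/21, 1/3 · 2/7 = 2/21; with total 4/7.
Hence P(r = 1 | data) = (2/7) / (4/7) = 1/2.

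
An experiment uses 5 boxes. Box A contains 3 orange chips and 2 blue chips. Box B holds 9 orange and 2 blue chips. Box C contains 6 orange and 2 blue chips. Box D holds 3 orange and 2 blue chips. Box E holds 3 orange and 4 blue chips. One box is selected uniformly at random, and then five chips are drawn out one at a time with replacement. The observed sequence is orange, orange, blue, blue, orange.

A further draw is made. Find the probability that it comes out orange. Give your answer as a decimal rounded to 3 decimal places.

Compute the likelihood of the observed sequence for each case: P(data | box A) = (3/5)(3/5)(2/5)(2/5)(3/5) = 0.03456; P(data | box B) = (9/11)(9/11)(2/11)(2/11)(9/11) = 0.018106; P(data | box C) = (6/8)(6/8)(2/8)(2/8)(6/8) = 0.026367; P(data | box D) = (3/5)(3/5)(2/5)(2/5)(3/5) = 0.03456; P(data | box E) = (3/7)(3/7)(4/7)(4/7)(3/7) = 0.025704.
Multiplying each by its prior: 1/5 · 0.03456 = 0.006912, 1/5 · 0.018106 = 0.0036212, 1/5 · 0.026367 = 0.0052734, 1/5 · 0.03456 = 0.006912, 1/5 · 0.025704 = 0.0051407; summing to 0.027859.
Normalising, the posterior is P(box A | data) = 0.2481, P(box B | data) = 0.12998, P(box C | data) = 0.18929, P(box D | data) = 0.2481, P(box E | data) = 0.18452.
Averaging over the posterior, P(orange next | data) = (3/5)(0.2481) + (9/11)(0.12998) + (3/4)(0.18929) + (3/5)(0.2481) + (3/7)(0.18452) = 0.62512.

0.625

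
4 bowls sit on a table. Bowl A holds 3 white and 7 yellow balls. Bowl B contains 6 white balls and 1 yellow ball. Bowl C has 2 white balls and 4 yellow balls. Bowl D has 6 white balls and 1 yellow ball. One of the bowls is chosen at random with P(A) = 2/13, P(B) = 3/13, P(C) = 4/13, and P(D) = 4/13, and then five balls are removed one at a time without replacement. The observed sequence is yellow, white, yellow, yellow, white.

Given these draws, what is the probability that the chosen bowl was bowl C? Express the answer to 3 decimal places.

Under each hypothesis, the probability of the observed sequence is: P(data | bowl A) = (7/10)(3/9)(6/8)(5/7)(2/6) = 1/24; P(data | bowl B) = (1/7)(6/6)(0/5) = 0; P(data | bowl C) = (4/6)(2/5)(3/4)(2/3)(1/2) = 1/15; P(data | bowl D) = (1/7)(6/6)(0/5) = 0.
Weighting by the prior gives 2/13 · 1/24 = 1/156, 3/13 · 0 = 0, 4/13 · 1/15 = 4/195, 4/13 · 0 = 0; summing to 7/260.
Therefore the posterior P(bowl C | data) = (4/195) / (7/260) = 16/21.

0.762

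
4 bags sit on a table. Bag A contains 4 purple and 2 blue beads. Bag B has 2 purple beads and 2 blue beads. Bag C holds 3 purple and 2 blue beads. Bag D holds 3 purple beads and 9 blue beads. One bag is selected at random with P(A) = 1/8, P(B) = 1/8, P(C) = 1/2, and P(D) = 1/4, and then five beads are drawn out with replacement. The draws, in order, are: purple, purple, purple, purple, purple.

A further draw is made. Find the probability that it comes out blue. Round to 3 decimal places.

The likelihood of the observed sequence under each hypothesis: P(data | bag A) = (4/6)(4/6)(4/6)(4/6)(4/6) = 0.13169; P(data | bag B) = (2/4)(2/4)(2/4)(2/4)(2/4) = 0.03125; P(data | bag C) = (3/5)(3/5)(3/5)(3/5)(3/5) = 0.07776; P(data | bag D) = (3/12)(3/12)(3/12)(3/12)(3/12) = 0.00097656.
The prior-weighted likelihoods are 1/8 · 0.13169 = 0.016461, 1/8 · 0.03125 = 0.0039062, 1/2 · 0.07776 = 0.03888, 1/4 · 0.00097656 = 0.00024414; with total 0.059491.
Normalising, the posterior is P(bag A | data) = 0.27669, P(bag B | data) = 0.065661, P(bag C | data) = 0.65354, P(bag D | data) = 0.0041038.
The predictive probability is P(blue next | data) = (1/3)(0.27669) + (1/2)(0.065661) + (2/5)(0.65354) + (3/4)(0.0041038) = 0.38956.

0.390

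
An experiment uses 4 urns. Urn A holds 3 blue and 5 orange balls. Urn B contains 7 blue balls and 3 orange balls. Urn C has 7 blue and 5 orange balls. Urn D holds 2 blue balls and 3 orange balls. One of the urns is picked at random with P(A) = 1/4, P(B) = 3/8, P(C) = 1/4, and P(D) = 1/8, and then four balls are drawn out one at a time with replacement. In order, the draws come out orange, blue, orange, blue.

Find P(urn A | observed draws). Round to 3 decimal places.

Compute the likelihood of the observed sequence for each case: P(data | urn A) = (5/8)(3/8)(5/8)(3/8) = 0.054932; P(data | urn B) = (3/10)(7/10)(3/10)(7/10) = 0.0441; P(data | urn C) = (5/12)(7/12)(5/12)(7/12) = 0.059076; P(data | urn D) = (3/5)(2/5)(3/5)(2/5) = 0.0576.
The prior-weighted likelihoods are 1/4 · 0.054932 = 0.013733, 3/8 · 0.0441 = 0.016538, 1/4 · 0.059076 = 0.014769, 1/8 · 0.0576 = 0.0072; summing to 0.052239.
Hence P(urn A | data) = (0.013733) / (0.052239) = 0.26288.

0.263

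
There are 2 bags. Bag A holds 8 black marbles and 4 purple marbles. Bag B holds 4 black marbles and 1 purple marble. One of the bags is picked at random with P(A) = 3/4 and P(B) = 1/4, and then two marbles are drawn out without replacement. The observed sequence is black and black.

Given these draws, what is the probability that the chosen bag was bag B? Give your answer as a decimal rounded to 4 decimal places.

0.3204

For each hypothesis, P(data | H) works out to: P(data | bag A) = (8/12)(7/11) = 14/33; P(data | bag B) = (4/5)(3/4) = 3/5.
Multiplying each by its prior: 3/4 · 14/33 = 7/22, 1/4 · 3/5 = 3/20; these sum to 103/220.
By Bayes' rule, P(bag B | data) = (3/20) / (103/220) = 33/103.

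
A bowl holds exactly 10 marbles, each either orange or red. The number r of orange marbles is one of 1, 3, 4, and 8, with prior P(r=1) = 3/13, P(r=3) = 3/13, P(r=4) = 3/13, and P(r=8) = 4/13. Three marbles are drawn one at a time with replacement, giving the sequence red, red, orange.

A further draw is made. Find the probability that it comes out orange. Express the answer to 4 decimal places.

The likelihood of the observed sequence under each hypothesis: P(data | r = 1) = (9/10)(9/10)(1/10) = 0.081; P(data | r = 3) = (7/10)(7/10)(3/10) = 0.147; P(data | r = 4) = (6/10)(6/10)(4/10) = 0.144; P(data | r = 8) = (2/10)(2/10)(8/10) = 0.032.
The prior-weighted likelihoods are 3/13 · 0.081 = 0.018692, 3/13 · 0.147 = 0.033923, 3/13 · 0.144 = 0.033231, 4/13 · 0.032 = 0.0098462; these sum to 0.095692.
Normalising, the posterior is P(r = 1 | data) = 0.19534, P(r = 3 | data) = 0.3545, P(r = 4 | data) = 0.34727, P(r = 8 | data) = 0.10289.
So P(orange next | data) = Σ P(orange next | H) P(H | data) = (1/10)(0.19534) + (3/10)(0.3545) + (2/5)(0.34727) + (4/5)(0.10289) = 0.34711.

0.3471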